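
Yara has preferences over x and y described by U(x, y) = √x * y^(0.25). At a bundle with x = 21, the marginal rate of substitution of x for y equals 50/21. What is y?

y = 25

MU_x = 0.5·x^(-0.5)·y^(0.25) and MU_y = 0.25·√x·y^(-0.75).
MRS = MU_x/MU_y = (2)·y/x.
Substitute x = 21: MRS = y/10.5. Setting y/10.5 = 50/21 gives y = (50/21)·10.5 = 25.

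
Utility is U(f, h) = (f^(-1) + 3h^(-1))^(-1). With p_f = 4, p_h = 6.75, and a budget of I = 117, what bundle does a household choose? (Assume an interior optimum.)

For CES with ρ = -1, MRS = (1/3)·(h/f)^2.
Tangency: set MRS = p_f/p_h = 4/6.75 = 16/27.
So (h/f)^2 = 16/9; taking the square root, h/f = 4/3, i.e. h = (4/3)·f.
Substitute into the budget 4·f + 6.75·h = 117: 13·f = 117, so f* = 9 and h* = (4/3)·9 = 12.

f* = 9, h* = 12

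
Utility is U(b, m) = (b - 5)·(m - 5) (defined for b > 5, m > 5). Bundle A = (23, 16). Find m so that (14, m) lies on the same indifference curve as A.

U(23, 16) = 198.
Set U(14, m) = 198 and solve.
With b = 14: (14 − 5) = 9, so (m − 5) = 198/9 = 22.
So m = 5 + 22 = 27.
Check: U(14, 27) = 198.

m = 27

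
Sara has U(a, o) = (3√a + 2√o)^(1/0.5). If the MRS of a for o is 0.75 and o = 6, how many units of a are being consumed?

For CES with ρ = 0.5, MRS = (3/2)·√(o/a).
Setting (3/2)·√(6/a) = 0.75 gives √(6/a) = 0.5, so 6/a = 0.25 and a = 24.

a = 24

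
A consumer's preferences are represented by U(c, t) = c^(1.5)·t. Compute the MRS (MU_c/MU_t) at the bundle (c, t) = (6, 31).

MRS = 7.75

MU_c = 1.5·√c·t and MU_t = c^(1.5).
MRS = MU_c/MU_t = (1.5)·t/c.
At (6, 31): MRS = 7.75.
That is, one extra unit of c is worth 7.75 units of t at the margin.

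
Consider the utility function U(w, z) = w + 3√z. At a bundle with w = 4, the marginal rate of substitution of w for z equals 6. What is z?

z = 81

MU_w = 1, MU_z = 3/(2√z).
MRS = 1 ÷ (3/(2√z)).
MRS depends only on z: (2/3)·√z = 6 ⇒ √z = 6/(2/3) = 9 ⇒ z = 81.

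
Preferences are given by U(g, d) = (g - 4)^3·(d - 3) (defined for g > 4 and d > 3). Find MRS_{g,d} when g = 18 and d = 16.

MU_g = 3·(g−4)^2·(d−3), MU_d = (g−4)^3.
MRS = (3/1)·(d−3)/(g−4).
At (18, 16): MRS = 39/14.
The indifference curve has slope −39/14 at this bundle.

MRS = 39/14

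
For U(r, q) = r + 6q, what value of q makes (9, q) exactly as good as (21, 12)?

q = 14

U(21, 12) = 93.
Set U(9, q) = 93 and solve.
9 + 6q = 93 ⇒ 6q = 84 ⇒ q = 14.
Check: U(9, 14) = 93.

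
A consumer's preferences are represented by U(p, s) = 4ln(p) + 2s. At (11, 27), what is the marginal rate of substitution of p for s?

MU_p = 4/p, MU_s = 2.
MRS = 4/p ÷ 2.
At (11, 27): MRS = 2/11.
So at (11, 27) the consumer would give up 2/11 units of s for one more unit of p.

MRS = 2/11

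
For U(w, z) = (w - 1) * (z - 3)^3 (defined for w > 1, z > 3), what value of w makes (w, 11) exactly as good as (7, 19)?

w = 49

U(7, 19) = 24576.
Set U(w, 11) = 24576 and solve.
With z = 11: (11 − 3)^3 = 512, so (w − 1) = 24576/512 = 48.
So w = 1 + 48 = 49.
Check: U(49, 11) = 24576.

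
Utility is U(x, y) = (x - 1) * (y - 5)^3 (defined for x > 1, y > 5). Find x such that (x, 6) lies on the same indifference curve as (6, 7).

x = 41

U(6, 7) = 40.
Set U(x, 6) = 40 and solve.
With y = 6: (6 − 5)^3 = 1, so (x − 1) = 40/1 = 40.
So x = 1 + 40 = 41.
Check: U(41, 6) = 40.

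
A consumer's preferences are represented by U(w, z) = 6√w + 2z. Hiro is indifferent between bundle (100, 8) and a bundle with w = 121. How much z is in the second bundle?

U(100, 8) = 76.
Set U(121, z) = 76 and solve.
With w = 121: √121 = 11, so 2z = 76 − 6·11 = 10 and z = 5.
Check: U(121, 5) = 76.

z = 5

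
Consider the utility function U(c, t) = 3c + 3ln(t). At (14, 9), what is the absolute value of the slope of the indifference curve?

MRS = 9

MU_c = 3, MU_t = 3/t.
MRS = 3 ÷ (3/t).
At (14, 9): MRS = 9.
So at (14, 9) the consumer would give up 9 units of t for one more unit of c.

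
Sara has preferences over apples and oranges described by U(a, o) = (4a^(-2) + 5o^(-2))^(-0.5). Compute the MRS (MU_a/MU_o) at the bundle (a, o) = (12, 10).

For CES with ρ = -2, MRS = (4/5)·(o/a)^3.
At (12, 10): MRS = 25/54.
So at (12, 10) the consumer would give up 25/54 units of o for one more unit of a.

MRS = 25/54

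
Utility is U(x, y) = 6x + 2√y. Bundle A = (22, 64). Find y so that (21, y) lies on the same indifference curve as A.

y = 121

U(22, 64) = 148.
Set U(21, y) = 148 and solve.
With x = 21: 2√y = 148 − 6·21 = 22, so √y = 11 and y = 121.
Check: U(21, 121) = 148.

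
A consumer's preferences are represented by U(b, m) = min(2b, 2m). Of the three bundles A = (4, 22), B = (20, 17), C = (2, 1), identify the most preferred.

Evaluate utility at each bundle:
U(A) = 8.
U(B) = 34.
U(C) = 2.
Highest utility is B, so B ≻ A ≻ C.

Bundle B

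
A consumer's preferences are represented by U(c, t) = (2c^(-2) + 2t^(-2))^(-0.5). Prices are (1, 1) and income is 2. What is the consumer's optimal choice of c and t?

For CES with ρ = -2, MRS = (t/c)^3.
Tangency: set MRS = p_c/p_t = 1/1 = 1.
So (t/c)^3 = 1; taking the cube root, t/c = 1, i.e. t = c.
Substitute into the budget 1·c + 1·t = 2: 2·c = 2, so c* = 1 and t* = 1.

c* = 1, t* = 1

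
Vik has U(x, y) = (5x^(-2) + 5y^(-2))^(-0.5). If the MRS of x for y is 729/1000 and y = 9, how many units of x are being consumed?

For CES with ρ = -2, MRS = (y/x)^3.
Setting (9/x)^3 = 729/1000 gives 9/x = 0.9 and x = 10.

x = 10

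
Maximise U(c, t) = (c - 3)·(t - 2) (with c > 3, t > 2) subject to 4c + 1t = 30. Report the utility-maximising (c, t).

c* = 5, t* = 10

MU_c = (t−2), MU_t = (c−3).
MRS = (t−2)/(c−3).
Tangency: set MRS = p_c/p_t = 4/1 = 4.
So (t − 2)/(c − 3) = 4, i.e. (t − 2) = 4·(c − 3).
Rewrite the budget in excess-of-subsistence terms: 4·(c − 3) + 1·(t − 2) = 30 − 4·3 − 1·2 = 16.
Substituting, 8·(c − 3) = 16, so c − 3 = 2 and c* = 5.
Then t − 2 = 4·2 = 8, so t* = 10.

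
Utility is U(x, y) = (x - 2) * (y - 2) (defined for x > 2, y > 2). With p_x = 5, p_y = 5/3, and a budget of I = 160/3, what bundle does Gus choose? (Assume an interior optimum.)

MU_x = (y−2), MU_y = (x−2).
MRS = (y−2)/(x−2).
Tangency: set MRS = p_x/p_y = 5/(5/3) = 3.
So (y − 2)/(x − 2) = 3, i.e. (y − 2) = 3·(x − 2).
Rewrite the budget in excess-of-subsistence terms: 5·(x − 2) + (5/3)·(y − 2) = 160/3 − 5·2 − (5/3)·2 = 40.
Substituting, 10·(x − 2) = 40, so x − 2 = 4 and x* = 6.
Then y − 2 = 3·4 = 12, so y* = 14.

x* = 6, y* = 14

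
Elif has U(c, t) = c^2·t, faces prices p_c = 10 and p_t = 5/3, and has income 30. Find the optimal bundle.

c* = 2, t* = 6

MU_c = 2·c·t and MU_t = c^2.
MRS = MU_c/MU_t = (2/1)·t/c.
Tangency: set MRS = p_c/p_t = 10/(5/3) = 6.
So (2/1)·t/c = 6, i.e. t = 3·c.
Substitute into the budget 10·c + (5/3)·t = 30: 15·c = 30, so c* = 2.
Then t* = 3·2 = 6.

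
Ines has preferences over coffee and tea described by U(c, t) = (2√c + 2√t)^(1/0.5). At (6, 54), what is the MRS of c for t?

For CES with ρ = 0.5, MRS = √(t/c).
At (6, 54): MRS = 3.
The indifference curve has slope −3 at this bundle.

MRS = 3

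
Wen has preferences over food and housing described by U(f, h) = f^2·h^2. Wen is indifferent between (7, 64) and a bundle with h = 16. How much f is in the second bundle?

f = 28

U(7, 64) = 200704.
Set U(f, 16) = 200704 and solve.
With h = 16: 16^2 = 256, so f^2 = 200704/256 = 784; taking the square root, f = 28.
Check: U(28, 16) = 200704.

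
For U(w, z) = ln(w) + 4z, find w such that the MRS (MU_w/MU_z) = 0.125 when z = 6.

w = 2

MU_w = 1/w, MU_z = 4.
MRS = 1/w ÷ 4.
MRS depends only on w: 0.25/w = 0.125 ⇒ w = 0.25/0.125 = 2.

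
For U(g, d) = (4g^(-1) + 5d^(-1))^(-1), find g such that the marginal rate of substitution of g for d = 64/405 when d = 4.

g = 9

For CES with ρ = -1, MRS = (4/5)·(d/g)^2.
Setting (4/5)·(4/g)^2 = 64/405 gives (4/g)^2 = 16/81, so 4/g = 4/9 and g = 9.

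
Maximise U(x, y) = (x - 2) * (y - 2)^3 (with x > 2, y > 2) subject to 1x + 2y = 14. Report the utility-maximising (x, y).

MU_x = (y−2)^3, MU_y = 3·(x−2)·(y−2)^2.
MRS = (1/3)·(y−2)/(x−2).
Tangency: set MRS = p_x/p_y = 1/2 = 0.5.
So (1/3)·(y − 2)/(x − 2) = 0.5, i.e. (y − 2) = 1.5·(x − 2).
Rewrite the budget in excess-of-subsistence terms: 1·(x − 2) + 2·(y − 2) = 14 − 1·2 − 2·2 = 8.
Substituting, 4·(x − 2) = 8, so x − 2 = 2 and x* = 4.
Then y − 2 = 1.5·2 = 3, so y* = 5.

x* = 4, y* = 5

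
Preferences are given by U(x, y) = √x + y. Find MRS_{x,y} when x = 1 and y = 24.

MRS = 0.5

MU_x = 1/(2√x), MU_y = 1.
MRS = 1/(2√x) ÷ 1.
At (1, 24): MRS = 0.5.
That is, one extra unit of x is worth 0.5 units of y at the margin.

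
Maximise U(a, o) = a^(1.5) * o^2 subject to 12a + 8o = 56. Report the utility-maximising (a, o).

a* = 2, o* = 4

MU_a = 1.5·√a·o^2 and MU_o = 2·a^(1.5)·o.
MRS = MU_a/MU_o = (0.75)·o/a.
Tangency: set MRS = p_a/p_o = 12/8 = 1.5.
So (0.75)·o/a = 1.5, i.e. o = 2·a.
Substitute into the budget 12·a + 8·o = 56: 28·a = 56, so a* = 2.
Then o* = 2·2 = 4.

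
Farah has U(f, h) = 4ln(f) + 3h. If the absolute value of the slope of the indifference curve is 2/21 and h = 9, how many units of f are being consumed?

f = 14

MU_f = 4/f, MU_h = 3.
MRS = 4/f ÷ 3.
MRS depends only on f: (4/3)/f = 2/21 ⇒ f = (4/3)/(2/21) = 14.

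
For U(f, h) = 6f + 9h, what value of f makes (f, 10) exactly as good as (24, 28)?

f = 51

U(24, 28) = 396.
Set U(f, 10) = 396 and solve.
6f + 9·10 = 396 ⇒ 6f = 306 ⇒ f = 51.
Check: U(51, 10) = 396.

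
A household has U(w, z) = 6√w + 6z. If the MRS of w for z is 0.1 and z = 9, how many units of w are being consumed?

w = 25

MU_w = 6/(2√w), MU_z = 6.
MRS = 6/(2√w) ÷ 6.
MRS depends only on w: 0.5/√w = 0.1 ⇒ √w = 0.5/0.1 = 5 ⇒ w = 25.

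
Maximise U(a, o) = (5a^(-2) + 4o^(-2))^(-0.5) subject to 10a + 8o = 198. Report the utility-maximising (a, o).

a* = 11, o* = 11

For CES with ρ = -2, MRS = (5/4)·(o/a)^3.
Tangency: set MRS = p_a/p_o = 10/8 = 1.25.
So (o/a)^3 = 1; taking the cube root, o/a = 1, i.e. o = a.
Substitute into the budget 10·a + 8·o = 198: 18·a = 198, so a* = 11 and o* = 11.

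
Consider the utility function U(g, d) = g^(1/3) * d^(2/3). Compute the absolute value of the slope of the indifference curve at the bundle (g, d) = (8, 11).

MRS = 11/16

MU_g = 1/3·g^(-2/3)·d^(2/3) and MU_d = 2/3·g^(1/3)·d^(-1/3).
MRS = MU_g/MU_d = (0.5)·d/g.
At (8, 11): MRS = 11/16.
The indifference curve has slope −11/16 at this bundle.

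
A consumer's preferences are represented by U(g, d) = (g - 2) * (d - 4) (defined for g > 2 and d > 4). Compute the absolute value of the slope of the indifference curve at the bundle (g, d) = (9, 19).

MU_g = (d−4), MU_d = (g−2).
MRS = (d−4)/(g−2).
At (9, 19): MRS = 15/7.
So at (9, 19) the consumer would give up 15/7 units of d for one more unit of g.

MRS = 15/7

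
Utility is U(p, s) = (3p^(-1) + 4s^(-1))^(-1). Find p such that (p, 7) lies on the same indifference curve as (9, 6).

U depends on (p, s) only through S = 3p^(-1) + 4s^(-1), so equal utility means equal S. At (9, 6): S = 1.
With s = 7: 4·7^(-1) = 4/7, so 3p^(-1) = 1 − 4/7 = 3/7, i.e. p^(-1) = 1/7.
Hence p = 1/(1/7) = 7.
Check: U(7, 7) = 1.

p = 7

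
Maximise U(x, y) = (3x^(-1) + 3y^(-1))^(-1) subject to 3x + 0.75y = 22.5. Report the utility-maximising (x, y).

For CES with ρ = -1, MRS = (y/x)^2.
Tangency: set MRS = p_x/p_y = 3/0.75 = 4.
So (y/x)^2 = 4; taking the square root, y/x = 2, i.e. y = 2·x.
Substitute into the budget 3·x + 0.75·y = 22.5: 4.5·x = 22.5, so x* = 5 and y* = 2·5 = 10.

x* = 5, y* = 10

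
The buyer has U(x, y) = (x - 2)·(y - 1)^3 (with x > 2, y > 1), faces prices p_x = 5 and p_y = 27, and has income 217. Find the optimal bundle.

x* = 11, y* = 6

MU_x = (y−1)^3, MU_y = 3·(x−2)·(y−1)^2.
MRS = (1/3)·(y−1)/(x−2).
Tangency: set MRS = p_x/p_y = 5/27.
So (1/3)·(y − 1)/(x − 2) = 5/27, i.e. (y − 1) = (5/9)·(x − 2).
Rewrite the budget in excess-of-subsistence terms: 5·(x − 2) + 27·(y − 1) = 217 − 5·2 − 27·1 = 180.
Substituting, 20·(x − 2) = 180, so x − 2 = 9 and x* = 11.
Then y − 1 = (5/9)·9 = 5, so y* = 6.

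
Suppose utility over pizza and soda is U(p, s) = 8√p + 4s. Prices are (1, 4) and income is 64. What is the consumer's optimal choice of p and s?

p* = 16, s* = 12

MU_p = 8/(2√p), MU_s = 4.
MRS = 8/(2√p) ÷ 4.
Tangency: set MRS = p_p/p_s = 1/4 = 0.25.
MRS depends only on p: 1/√p = 0.25 ⇒ √p = 1/0.25 = 4 ⇒ p* = 16.
From the budget, 4·s = 64 − 1·16 = 48, so s* = 12.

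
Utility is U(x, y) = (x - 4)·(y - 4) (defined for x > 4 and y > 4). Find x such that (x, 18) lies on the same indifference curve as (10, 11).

U(10, 11) = 42.
Set U(x, 18) = 42 and solve.
With y = 18: (18 − 4) = 14, so (x − 4) = 42/14 = 3.
So x = 4 + 3 = 7.
Check: U(7, 18) = 42.

x = 7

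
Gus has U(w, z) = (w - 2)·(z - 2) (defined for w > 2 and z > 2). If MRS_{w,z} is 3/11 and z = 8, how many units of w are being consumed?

MU_w = (z−2), MU_z = (w−2).
MRS = (z−2)/(w−2).
Substitute z = 8: MRS = 6/(w − 2). Setting this equal to 3/11 gives w − 2 = 6/(3/11) = 22, so w = 24.

w = 24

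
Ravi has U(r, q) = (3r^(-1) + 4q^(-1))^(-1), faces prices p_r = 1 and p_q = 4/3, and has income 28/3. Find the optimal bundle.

For CES with ρ = -1, MRS = (3/4)·(q/r)^2.
Tangency: set MRS = p_r/p_q = 1/(4/3) = 0.75.
So (q/r)^2 = 1; taking the square root, q/r = 1, i.e. q = r.
Substitute into the budget 1·r + (4/3)·q = 28/3: (7/3)·r = 28/3, so r* = 4 and q* = 4.

r* = 4, q* = 4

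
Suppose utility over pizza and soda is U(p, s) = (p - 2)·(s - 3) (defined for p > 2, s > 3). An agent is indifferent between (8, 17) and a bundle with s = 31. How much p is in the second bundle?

U(8, 17) = 84.
Set U(p, 31) = 84 and solve.
With s = 31: (31 − 3) = 28, so (p − 2) = 84/28 = 3.
So p = 2 + 3 = 5.
Check: U(5, 31) = 84.

p = 5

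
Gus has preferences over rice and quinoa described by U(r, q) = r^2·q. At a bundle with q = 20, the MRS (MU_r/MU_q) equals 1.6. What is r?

MU_r = 2·r·q and MU_q = r^2.
MRS = MU_r/MU_q = (2/1)·q/r.
Substitute q = 20: MRS = 40/r. Setting 40/r = 1.6 gives r = 40/1.6 = 25.

r = 25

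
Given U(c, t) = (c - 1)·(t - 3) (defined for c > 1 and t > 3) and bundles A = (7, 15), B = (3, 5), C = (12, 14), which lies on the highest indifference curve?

Evaluate utility at each bundle:
U(A) = 72.
U(B) = 4.
U(C) = 121.
Highest utility is C, so C ≻ A ≻ B.

Bundle C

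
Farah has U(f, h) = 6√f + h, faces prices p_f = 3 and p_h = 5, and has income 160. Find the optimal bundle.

f* = 25, h* = 17

MU_f = 6/(2√f), MU_h = 1.
MRS = 6/(2√f) ÷ 1.
Tangency: set MRS = p_f/p_h = 3/5 = 0.6.
MRS depends only on f: 3/√f = 0.6 ⇒ √f = 3/0.6 = 5 ⇒ f* = 25.
From the budget, 5·h = 160 − 3·25 = 85, so h* = 17.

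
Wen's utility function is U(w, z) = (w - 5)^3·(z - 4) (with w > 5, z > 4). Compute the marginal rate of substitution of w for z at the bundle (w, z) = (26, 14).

MU_w = 3·(w−5)^2·(z−4), MU_z = (w−5)^3.
MRS = (3/1)·(z−4)/(w−5).
At (26, 14): MRS = 10/7.
That is, one extra unit of w is worth 10/7 units of z at the margin.

MRS = 10/7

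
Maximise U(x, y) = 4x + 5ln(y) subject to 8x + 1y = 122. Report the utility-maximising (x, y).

x* = 14, y* = 10

MU_x = 4, MU_y = 5/y.
MRS = 4 ÷ (5/y).
Tangency: set MRS = p_x/p_y = 8/1 = 8.
MRS depends only on y: 0.8·y = 8 ⇒ y* = 8/0.8 = 10.
From the budget, 8·x = 122 − 1·10 = 112, so x* = 14.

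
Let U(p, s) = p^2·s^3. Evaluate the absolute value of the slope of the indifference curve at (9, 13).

MU_p = 2·p·s^3 and MU_s = 3·p^2·s^2.
MRS = MU_p/MU_s = (2/3)·s/p.
At (9, 13): MRS = 26/27.
The indifference curve has slope −26/27 at this bundle.

MRS = 26/27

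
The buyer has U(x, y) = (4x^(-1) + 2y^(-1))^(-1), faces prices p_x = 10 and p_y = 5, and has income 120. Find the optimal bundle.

x* = 8, y* = 8

For CES with ρ = -1, MRS = (4/2)·(y/x)^2.
Tangency: set MRS = p_x/p_y = 10/5 = 2.
So (y/x)^2 = 1; taking the square root, y/x = 1, i.e. y = x.
Substitute into the budget 10·x + 5·y = 120: 15·x = 120, so x* = 8 and y* = 8.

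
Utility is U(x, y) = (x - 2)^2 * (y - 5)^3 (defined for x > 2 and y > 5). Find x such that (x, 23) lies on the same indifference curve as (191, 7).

U(191, 7) = 285768.
Set U(x, 23) = 285768 and solve.
With y = 23: (23 − 5)^3 = 5832, so (x − 2)^2 = 285768/5832 = 49.
Taking the square root (with x > 2): x − 2 = 7, so x = 9.
Check: U(9, 23) = 285768.

x = 9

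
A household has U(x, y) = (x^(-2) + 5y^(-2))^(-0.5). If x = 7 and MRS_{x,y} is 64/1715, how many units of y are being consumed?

y = 4

For CES with ρ = -2, MRS = (1/5)·(y/x)^3.
Setting (1/5)·(y/7)^3 = 64/1715 gives (y/7)^3 = 64/343, so y/7 = 4/7 and y = 4.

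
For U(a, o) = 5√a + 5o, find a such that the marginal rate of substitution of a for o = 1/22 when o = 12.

MU_a = 5/(2√a), MU_o = 5.
MRS = 5/(2√a) ÷ 5.
MRS depends only on a: 0.5/√a = 1/22 ⇒ √a = 0.5/(1/22) = 11 ⇒ a = 121.

a = 121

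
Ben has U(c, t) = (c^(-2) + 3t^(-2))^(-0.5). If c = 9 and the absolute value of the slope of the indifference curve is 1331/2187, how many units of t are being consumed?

t = 11

For CES with ρ = -2, MRS = (1/3)·(t/c)^3.
Setting (1/3)·(t/9)^3 = 1331/2187 gives (t/9)^3 = 1331/729, so t/9 = 11/9 and t = 11.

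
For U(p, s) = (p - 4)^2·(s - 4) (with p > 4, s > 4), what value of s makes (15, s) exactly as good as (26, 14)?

U(26, 14) = 4840.
Set U(15, s) = 4840 and solve.
With p = 15: (15 − 4)^2 = 121, so (s − 4) = 4840/121 = 40.
So s = 4 + 40 = 44.
Check: U(15, 44) = 4840.

s = 44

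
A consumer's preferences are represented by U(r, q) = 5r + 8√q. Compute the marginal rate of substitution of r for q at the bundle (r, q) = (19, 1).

MU_r = 5, MU_q = 8/(2√q).
MRS = 5 ÷ (8/(2√q)).
At (19, 1): MRS = 1.25.
The indifference curve has slope −1.25 at this bundle.

MRS = 1.25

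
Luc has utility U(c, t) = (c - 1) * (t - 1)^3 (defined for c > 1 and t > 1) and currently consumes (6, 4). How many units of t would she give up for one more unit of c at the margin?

MU_c = (t−1)^3, MU_t = 3·(c−1)·(t−1)^2.
MRS = (1/3)·(t−1)/(c−1).
At (6, 4): MRS = 0.2.
The indifference curve has slope −0.2 at this bundle.

MRS = 0.2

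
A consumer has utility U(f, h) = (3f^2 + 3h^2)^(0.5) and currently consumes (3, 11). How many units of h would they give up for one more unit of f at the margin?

For CES with ρ = 2, MRS = (h/f)^(-1).
At (3, 11): MRS = 3/11.
So at (3, 11) the consumer would give up 3/11 units of h for one more unit of f.

MRS = 3/11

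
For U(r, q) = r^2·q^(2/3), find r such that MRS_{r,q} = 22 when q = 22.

MU_r = 2·r·q^(2/3) and MU_q = 2/3·r^2·q^(-1/3).
MRS = MU_r/MU_q = (3)·q/r.
Substitute q = 22: MRS = 66/r. Setting 66/r = 22 gives r = 66/22 = 3.

r = 3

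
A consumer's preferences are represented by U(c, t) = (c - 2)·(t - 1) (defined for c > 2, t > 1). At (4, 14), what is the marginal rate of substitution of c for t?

MU_c = (t−1), MU_t = (c−2).
MRS = (t−1)/(c−2).
At (4, 14): MRS = 6.5.
So at (4, 14) the consumer would give up 6.5 units of t for one more unit of c.

MRS = 6.5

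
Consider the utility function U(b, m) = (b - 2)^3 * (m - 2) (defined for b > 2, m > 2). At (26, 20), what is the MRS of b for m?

MRS = 2.25

MU_b = 3·(b−2)^2·(m−2), MU_m = (b−2)^3.
MRS = (3/1)·(m−2)/(b−2).
At (26, 20): MRS = 2.25.
So at (26, 20) the consumer would give up 2.25 units of m for one more unit of b.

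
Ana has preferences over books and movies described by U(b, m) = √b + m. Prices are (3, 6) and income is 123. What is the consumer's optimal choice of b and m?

MU_b = 1/(2√b), MU_m = 1.
MRS = 1/(2√b) ÷ 1.
Tangency: set MRS = p_b/p_m = 3/6 = 0.5.
MRS depends only on b: 0.5/√b = 0.5 ⇒ √b = 0.5/0.5 = 1 ⇒ b* = 1.
From the budget, 6·m = 123 − 3·1 = 120, so m* = 20.

b* = 1, m* = 20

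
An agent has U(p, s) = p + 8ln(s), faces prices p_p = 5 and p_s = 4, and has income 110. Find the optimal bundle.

p* = 14, s* = 10

MU_p = 1, MU_s = 8/s.
MRS = 1 ÷ (8/s).
Tangency: set MRS = p_p/p_s = 5/4 = 1.25.
MRS depends only on s: 0.125·s = 1.25 ⇒ s* = 1.25/0.125 = 10.
From the budget, 5·p = 110 − 4·10 = 70, so p* = 14.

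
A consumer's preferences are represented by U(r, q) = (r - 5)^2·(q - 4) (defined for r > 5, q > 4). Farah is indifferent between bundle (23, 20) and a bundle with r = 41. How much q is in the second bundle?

q = 8

U(23, 20) = 5184.
Set U(41, q) = 5184 and solve.
With r = 41: (41 − 5)^2 = 1296, so (q − 4) = 5184/1296 = 4.
So q = 4 + 4 = 8.
Check: U(41, 8) = 5184.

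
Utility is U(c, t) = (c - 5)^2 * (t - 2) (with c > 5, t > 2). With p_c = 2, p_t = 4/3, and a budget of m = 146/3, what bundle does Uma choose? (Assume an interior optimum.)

c* = 17, t* = 11

MU_c = 2·(c−5)·(t−2), MU_t = (c−5)^2.
MRS = (2/1)·(t−2)/(c−5).
Tangency: set MRS = p_c/p_t = 2/(4/3) = 1.5.
So (2/1)·(t − 2)/(c − 5) = 1.5, i.e. (t − 2) = 0.75·(c − 5).
Rewrite the budget in excess-of-subsistence terms: 2·(c − 5) + (4/3)·(t − 2) = 146/3 − 2·5 − (4/3)·2 = 36.
Substituting, 3·(c − 5) = 36, so c − 5 = 12 and c* = 17.
Then t − 2 = 0.75·12 = 9, so t* = 11.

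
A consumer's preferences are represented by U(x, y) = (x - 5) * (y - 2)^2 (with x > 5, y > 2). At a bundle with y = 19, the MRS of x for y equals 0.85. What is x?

x = 15

MU_x = (y−2)^2, MU_y = 2·(x−5)·(y−2).
MRS = (1/2)·(y−2)/(x−5).
Substitute y = 19: MRS = 8.5/(x − 5). Setting this equal to 0.85 gives x − 5 = 8.5/0.85 = 10, so x = 15.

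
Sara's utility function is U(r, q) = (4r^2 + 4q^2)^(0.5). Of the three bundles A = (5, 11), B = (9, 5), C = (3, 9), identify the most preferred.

Evaluate utility at each bundle:
U(A) = 24.166.
U(B) = 20.591.
U(C) = 18.974.
Highest utility is A, so A ≻ B ≻ C.

Bundle A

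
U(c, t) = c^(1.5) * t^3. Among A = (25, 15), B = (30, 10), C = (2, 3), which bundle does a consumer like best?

Evaluate utility at each bundle:
U(A) = 421875.000.
U(B) = 164316.767.
U(C) = 76.368.
Highest utility is A, so A ≻ B ≻ C.

Bundle A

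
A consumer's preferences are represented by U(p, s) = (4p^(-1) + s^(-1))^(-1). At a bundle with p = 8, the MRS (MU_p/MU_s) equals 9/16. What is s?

s = 3

For CES with ρ = -1, MRS = (4/1)·(s/p)^2.
Setting (4/1)·(s/8)^2 = 9/16 gives (s/8)^2 = 9/64, so s/8 = 0.375 and s = 3.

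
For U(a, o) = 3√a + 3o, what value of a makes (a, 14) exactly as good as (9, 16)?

a = 25

U(9, 16) = 57.
Set U(a, 14) = 57 and solve.
With o = 14: 3√a = 57 − 3·14 = 15, so √a = 5 and a = 25.
Check: U(25, 14) = 57.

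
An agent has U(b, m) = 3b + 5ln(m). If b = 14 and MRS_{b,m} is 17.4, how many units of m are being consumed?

MU_b = 3, MU_m = 5/m.
MRS = 3 ÷ (5/m).
MRS depends only on m: 0.6·m = 17.4 ⇒ m = 17.4/0.6 = 29.

m = 29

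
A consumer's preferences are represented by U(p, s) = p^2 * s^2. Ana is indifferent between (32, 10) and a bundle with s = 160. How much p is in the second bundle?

U(32, 10) = 102400.
Set U(p, 160) = 102400 and solve.
With s = 160: 160^2 = 25600, so p^2 = 102400/25600 = 4; taking the square root, p = 2.
Check: U(2, 160) = 102400.

p = 2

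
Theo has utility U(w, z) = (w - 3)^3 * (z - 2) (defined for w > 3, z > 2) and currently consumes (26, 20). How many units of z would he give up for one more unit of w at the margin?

MRS = 54/23

MU_w = 3·(w−3)^2·(z−2), MU_z = (w−3)^3.
MRS = (3/1)·(z−2)/(w−3).
At (26, 20): MRS = 54/23.
The indifference curve has slope −54/23 at this bundle.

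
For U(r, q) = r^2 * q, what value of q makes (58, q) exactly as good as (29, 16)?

q = 4

U(29, 16) = 13456.
Set U(58, q) = 13456 and solve.
With r = 58: 58^2 = 3364, so q = 13456/3364 = 4.
Check: U(58, 4) = 13456.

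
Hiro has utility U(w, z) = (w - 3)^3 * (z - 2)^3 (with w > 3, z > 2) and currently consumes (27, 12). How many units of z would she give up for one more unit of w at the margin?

MRS = 5/12

MU_w = 3·(w−3)^2·(z−2)^3, MU_z = 3·(w−3)^3·(z−2)^2.
MRS = (z−2)/(w−3).
At (27, 12): MRS = 5/12.
That is, one extra unit of w is worth 5/12 units of z at the margin.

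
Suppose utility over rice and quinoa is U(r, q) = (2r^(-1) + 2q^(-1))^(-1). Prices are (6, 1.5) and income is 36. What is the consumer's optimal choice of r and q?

For CES with ρ = -1, MRS = (q/r)^2.
Tangency: set MRS = p_r/p_q = 6/1.5 = 4.
So (q/r)^2 = 4; taking the square root, q/r = 2, i.e. q = 2·r.
Substitute into the budget 6·r + 1.5·q = 36: 9·r = 36, so r* = 4 and q* = 2·4 = 8.

r* = 4, q* = 8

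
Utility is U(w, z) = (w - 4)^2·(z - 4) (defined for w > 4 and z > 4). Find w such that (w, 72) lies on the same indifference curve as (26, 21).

U(26, 21) = 8228.
Set U(w, 72) = 8228 and solve.
With z = 72: (72 − 4) = 68, so (w − 4)^2 = 8228/68 = 121.
Taking the square root (with w > 4): w − 4 = 11, so w = 15.
Check: U(15, 72) = 8228.

w = 15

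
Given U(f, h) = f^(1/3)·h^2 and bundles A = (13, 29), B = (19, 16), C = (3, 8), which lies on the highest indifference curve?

Bundle A

Evaluate utility at each bundle:
U(A) = 1977.472.
U(B) = 683.111.
U(C) = 92.304.
Highest utility is A, so A ≻ B ≻ C.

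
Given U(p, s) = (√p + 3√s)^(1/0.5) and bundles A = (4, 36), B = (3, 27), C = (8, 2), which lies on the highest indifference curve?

Evaluate utility at each bundle:
U(A) = 400.000.
U(B) = 300.000.
U(C) = 50.000.
Highest utility is A, so A ≻ B ≻ C.

Bundle A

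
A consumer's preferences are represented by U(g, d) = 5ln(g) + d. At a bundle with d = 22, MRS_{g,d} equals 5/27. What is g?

g = 27

MU_g = 5/g, MU_d = 1.
MRS = 5/g ÷ 1.
MRS depends only on g: 5/g = 5/27 ⇒ g = 5/(5/27) = 27.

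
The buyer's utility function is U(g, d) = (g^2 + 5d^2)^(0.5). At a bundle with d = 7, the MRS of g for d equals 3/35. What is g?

For CES with ρ = 2, MRS = (1/5)·(d/g)^(-1).
Setting (1/5)·(7/g)^(-1) = 3/35 gives (7/g)^(-1) = 3/7, so 7/g = 7/3 and g = 3.

g = 3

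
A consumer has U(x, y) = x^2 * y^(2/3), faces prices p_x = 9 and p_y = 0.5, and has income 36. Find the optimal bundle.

MU_x = 2·x·y^(2/3) and MU_y = 2/3·x^2·y^(-1/3).
MRS = MU_x/MU_y = (3)·y/x.
Tangency: set MRS = p_x/p_y = 9/0.5 = 18.
So (3)·y/x = 18, i.e. y = 6·x.
Substitute into the budget 9·x + 0.5·y = 36: 12·x = 36, so x* = 3.
Then y* = 6·3 = 18.

x* = 3, y* = 18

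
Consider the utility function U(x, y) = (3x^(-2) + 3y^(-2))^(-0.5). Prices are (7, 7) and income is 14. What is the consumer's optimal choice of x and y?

x* = 1, y* = 1

For CES with ρ = -2, MRS = (y/x)^3.
Tangency: set MRS = p_x/p_y = 7/7 = 1.
So (y/x)^3 = 1; taking the cube root, y/x = 1, i.e. y = x.
Substitute into the budget 7·x + 7·y = 14: 14·x = 14, so x* = 1 and y* = 1.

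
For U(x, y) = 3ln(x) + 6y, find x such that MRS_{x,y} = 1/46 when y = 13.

x = 23

MU_x = 3/x, MU_y = 6.
MRS = 3/x ÷ 6.
MRS depends only on x: 0.5/x = 1/46 ⇒ x = 0.5/(1/46) = 23.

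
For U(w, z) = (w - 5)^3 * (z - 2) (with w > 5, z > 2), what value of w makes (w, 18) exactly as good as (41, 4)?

U(41, 4) = 93312.
Set U(w, 18) = 93312 and solve.
With z = 18: (18 − 2) = 16, so (w − 5)^3 = 93312/16 = 5832.
Taking the cube root (with w > 5): w − 5 = 18, so w = 23.
Check: U(23, 18) = 93312.

w = 23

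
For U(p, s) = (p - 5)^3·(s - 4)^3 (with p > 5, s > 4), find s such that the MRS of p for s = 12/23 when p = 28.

MU_p = 3·(p−5)^2·(s−4)^3, MU_s = 3·(p−5)^3·(s−4)^2.
MRS = (s−4)/(p−5).
Substitute p = 28: MRS = (s − 4)/23. Setting this equal to 12/23 gives s − 4 = (12/23)·23 = 12, so s = 16.

s = 16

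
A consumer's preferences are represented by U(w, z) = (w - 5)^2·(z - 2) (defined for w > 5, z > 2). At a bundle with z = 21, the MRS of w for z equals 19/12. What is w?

w = 29

MU_w = 2·(w−5)·(z−2), MU_z = (w−5)^2.
MRS = (2/1)·(z−2)/(w−5).
Substitute z = 21: MRS = 38/(w − 5). Setting this equal to 19/12 gives w − 5 = 38/(19/12) = 24, so w = 29.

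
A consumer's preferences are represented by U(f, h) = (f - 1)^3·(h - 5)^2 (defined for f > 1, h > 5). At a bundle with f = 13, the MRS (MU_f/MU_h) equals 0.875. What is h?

MU_f = 3·(f−1)^2·(h−5)^2, MU_h = 2·(f−1)^3·(h−5).
MRS = (3/2)·(h−5)/(f−1).
Substitute f = 13: MRS = (h − 5)/8. Setting this equal to 0.875 gives h − 5 = 0.875·8 = 7, so h = 12.

h = 12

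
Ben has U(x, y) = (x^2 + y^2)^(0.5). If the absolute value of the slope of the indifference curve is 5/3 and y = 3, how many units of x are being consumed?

x = 5

For CES with ρ = 2, MRS = (y/x)^(-1).
Setting (3/x)^(-1) = 5/3 gives 3/x = 0.6 and x = 5.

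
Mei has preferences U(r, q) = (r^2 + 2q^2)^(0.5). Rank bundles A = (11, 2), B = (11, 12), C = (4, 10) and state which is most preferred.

Evaluate utility at each bundle:
U(A) = 11.358.
U(B) = 20.224.
U(C) = 14.697.
Highest utility is B, so B ≻ C ≻ A.

Bundle B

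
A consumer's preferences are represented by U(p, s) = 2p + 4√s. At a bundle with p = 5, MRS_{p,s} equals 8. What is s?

MU_p = 2, MU_s = 4/(2√s).
MRS = 2 ÷ (4/(2√s)).
MRS depends only on s: √s = 8 ⇒ √s = 8 ⇒ s = 64.

s = 64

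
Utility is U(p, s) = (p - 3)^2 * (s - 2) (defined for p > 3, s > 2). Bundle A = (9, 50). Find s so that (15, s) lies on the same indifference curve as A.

s = 14

U(9, 50) = 1728.
Set U(15, s) = 1728 and solve.
With p = 15: (15 − 3)^2 = 144, so (s − 2) = 1728/144 = 12.
So s = 2 + 12 = 14.
Check: U(15, 14) = 1728.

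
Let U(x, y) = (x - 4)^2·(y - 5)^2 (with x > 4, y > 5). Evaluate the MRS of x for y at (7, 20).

MRS = 5

MU_x = 2·(x−4)·(y−5)^2, MU_y = 2·(x−4)^2·(y−5).
MRS = (y−5)/(x−4).
At (7, 20): MRS = 5.
That is, one extra unit of x is worth 5 units of y at the margin.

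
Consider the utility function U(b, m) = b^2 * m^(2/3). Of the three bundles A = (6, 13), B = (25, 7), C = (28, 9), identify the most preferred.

Bundle C

Evaluate utility at each bundle:
U(A) = 199.036.
U(B) = 2287.066.
U(C) = 3392.171.
Highest utility is C, so C ≻ B ≻ A.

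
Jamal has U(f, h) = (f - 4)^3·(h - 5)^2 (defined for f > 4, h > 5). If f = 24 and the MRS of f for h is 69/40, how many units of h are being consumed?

h = 28

MU_f = 3·(f−4)^2·(h−5)^2, MU_h = 2·(f−4)^3·(h−5).
MRS = (3/2)·(h−5)/(f−4).
Substitute f = 24: MRS = (h − 5)/(40/3). Setting this equal to 69/40 gives h − 5 = (69/40)·(40/3) = 23, so h = 28.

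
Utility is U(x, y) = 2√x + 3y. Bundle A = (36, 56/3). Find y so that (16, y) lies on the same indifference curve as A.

U(36, 56/3) = 68.
Set U(16, y) = 68 and solve.
With x = 16: √16 = 4, so 3y = 68 − 2·4 = 60 and y = 20.
Check: U(16, 20) = 68.

y = 20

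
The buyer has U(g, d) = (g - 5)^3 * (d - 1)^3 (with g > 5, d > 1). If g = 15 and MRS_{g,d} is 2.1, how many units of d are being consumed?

d = 22

MU_g = 3·(g−5)^2·(d−1)^3, MU_d = 3·(g−5)^3·(d−1)^2.
MRS = (d−1)/(g−5).
Substitute g = 15: MRS = (d − 1)/10. Setting this equal to 2.1 gives d − 1 = 2.1·10 = 21, so d = 22.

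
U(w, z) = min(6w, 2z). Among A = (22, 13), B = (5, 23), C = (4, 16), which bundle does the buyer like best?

Bundle B

Evaluate utility at each bundle:
U(A) = 26.
U(B) = 30.
U(C) = 24.
Highest utility is B, so B ≻ A ≻ C.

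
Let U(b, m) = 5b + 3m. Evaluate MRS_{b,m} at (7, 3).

MU_b = 5, MU_m = 3, so MRS = 5/3 at every bundle.
At (7, 3): MRS = 5/3.
The indifference curve has slope −5/3 at this bundle.

MRS = 5/3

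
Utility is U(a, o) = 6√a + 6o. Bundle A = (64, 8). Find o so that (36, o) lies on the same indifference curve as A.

U(64, 8) = 96.
Set U(36, o) = 96 and solve.
With a = 36: √36 = 6, so 6o = 96 − 6·6 = 60 and o = 10.
Check: U(36, 10) = 96.

o = 10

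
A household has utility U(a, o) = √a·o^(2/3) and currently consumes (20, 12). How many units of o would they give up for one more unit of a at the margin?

MRS = 0.45

MU_a = 0.5·a^(-0.5)·o^(2/3) and MU_o = 2/3·√a·o^(-1/3).
MRS = MU_a/MU_o = (0.75)·o/a.
At (20, 12): MRS = 0.45.
So at (20, 12) the consumer would give up 0.45 units of o for one more unit of a.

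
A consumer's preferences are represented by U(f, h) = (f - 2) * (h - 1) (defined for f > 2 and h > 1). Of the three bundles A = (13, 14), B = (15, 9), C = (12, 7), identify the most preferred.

Evaluate utility at each bundle:
U(A) = 143.
U(B) = 104.
U(C) = 60.
Highest utility is A, so A ≻ B ≻ C.

Bundle A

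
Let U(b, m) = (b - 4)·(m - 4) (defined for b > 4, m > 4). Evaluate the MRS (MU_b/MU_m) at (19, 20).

MRS = 16/15

MU_b = (m−4), MU_m = (b−4).
MRS = (m−4)/(b−4).
At (19, 20): MRS = 16/15.
The indifference curve has slope −16/15 at this bundle.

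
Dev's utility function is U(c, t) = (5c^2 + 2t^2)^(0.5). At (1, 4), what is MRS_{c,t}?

For CES with ρ = 2, MRS = (5/2)·(t/c)^(-1).
At (1, 4): MRS = 0.625.
The indifference curve has slope −0.625 at this bundle.

MRS = 0.625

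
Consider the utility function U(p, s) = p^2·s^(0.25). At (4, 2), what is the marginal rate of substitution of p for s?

MU_p = 2·p·s^(0.25) and MU_s = 0.25·p^2·s^(-0.75).
MRS = MU_p/MU_s = (8)·s/p.
At (4, 2): MRS = 4.
So at (4, 2) the consumer would give up 4 units of s for one more unit of p.

MRS = 4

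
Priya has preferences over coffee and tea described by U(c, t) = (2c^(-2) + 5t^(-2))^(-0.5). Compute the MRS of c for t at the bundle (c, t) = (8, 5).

MRS = 25/256

For CES with ρ = -2, MRS = (2/5)·(t/c)^3.
At (8, 5): MRS = 25/256.
So at (8, 5) the consumer would give up 25/256 units of t for one more unit of c.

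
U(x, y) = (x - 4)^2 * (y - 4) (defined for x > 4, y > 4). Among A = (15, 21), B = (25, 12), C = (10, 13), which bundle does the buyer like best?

Bundle B

Evaluate utility at each bundle:
U(A) = 2057.
U(B) = 3528.
U(C) = 324.
Highest utility is B, so B ≻ A ≻ C.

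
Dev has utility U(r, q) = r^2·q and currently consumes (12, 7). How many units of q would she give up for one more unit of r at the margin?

MU_r = 2·r·q and MU_q = r^2.
MRS = MU_r/MU_q = (2/1)·q/r.
At (12, 7): MRS = 7/6.
The indifference curve has slope −7/6 at this bundle.

MRS = 7/6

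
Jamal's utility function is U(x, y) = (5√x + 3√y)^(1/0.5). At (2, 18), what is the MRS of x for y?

MRS = 5

For CES with ρ = 0.5, MRS = (5/3)·√(y/x).
At (2, 18): MRS = 5.
The indifference curve has slope −5 at this bundle.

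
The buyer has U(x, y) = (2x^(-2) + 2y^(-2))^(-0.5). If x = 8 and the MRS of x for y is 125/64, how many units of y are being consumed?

For CES with ρ = -2, MRS = (y/x)^3.
Setting (y/8)^3 = 125/64 gives y/8 = 1.25 and y = 10.

y = 10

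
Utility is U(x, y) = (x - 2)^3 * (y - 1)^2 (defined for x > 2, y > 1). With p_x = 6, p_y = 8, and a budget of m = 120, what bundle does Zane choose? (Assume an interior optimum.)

x* = 12, y* = 6

MU_x = 3·(x−2)^2·(y−1)^2, MU_y = 2·(x−2)^3·(y−1).
MRS = (3/2)·(y−1)/(x−2).
Tangency: set MRS = p_x/p_y = 6/8 = 0.75.
So (3/2)·(y − 1)/(x − 2) = 0.75, i.e. (y − 1) = 0.5·(x − 2).
Rewrite the budget in excess-of-subsistence terms: 6·(x − 2) + 8·(y − 1) = 120 − 6·2 − 8·1 = 100.
Substituting, 10·(x − 2) = 100, so x − 2 = 10 and x* = 12.
Then y − 1 = 0.5·10 = 5, so y* = 6.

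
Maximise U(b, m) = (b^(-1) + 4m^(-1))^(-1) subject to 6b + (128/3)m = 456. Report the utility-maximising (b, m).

For CES with ρ = -1, MRS = (1/4)·(m/b)^2.
Tangency: set MRS = p_b/p_m = 6/(128/3) = 9/64.
So (m/b)^2 = 9/16; taking the square root, m/b = 0.75, i.e. m = 0.75·b.
Substitute into the budget 6·b + (128/3)·m = 456: 38·b = 456, so b* = 12 and m* = 0.75·12 = 9.

b* = 12, m* = 9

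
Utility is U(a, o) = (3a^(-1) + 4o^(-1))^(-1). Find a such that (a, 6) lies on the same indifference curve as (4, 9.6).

U depends on (a, o) only through S = 3a^(-1) + 4o^(-1), so equal utility means equal S. At (4, 9.6): S = 7/6.
With o = 6: 4·6^(-1) = 2/3, so 3a^(-1) = 7/6 − 2/3 = 0.5, i.e. a^(-1) = 1/6.
Hence a = 1/(1/6) = 6.
Check: U(6, 6) = 0.8571.

a = 6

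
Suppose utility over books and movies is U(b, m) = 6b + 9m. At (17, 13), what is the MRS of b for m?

MU_b = 6, MU_m = 9, so MRS = 6/9 = 2/3 at every bundle.
At (17, 13): MRS = 2/3.
That is, one extra unit of b is worth 2/3 units of m at the margin.

MRS = 2/3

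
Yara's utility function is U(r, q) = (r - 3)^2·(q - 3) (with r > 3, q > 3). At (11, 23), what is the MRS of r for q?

MRS = 5

MU_r = 2·(r−3)·(q−3), MU_q = (r−3)^2.
MRS = (2/1)·(q−3)/(r−3).
At (11, 23): MRS = 5.
That is, one extra unit of r is worth 5 units of q at the margin.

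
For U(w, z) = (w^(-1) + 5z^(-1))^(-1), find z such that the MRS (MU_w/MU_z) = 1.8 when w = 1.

For CES with ρ = -1, MRS = (1/5)·(z/w)^2.
Setting (1/5)·(z/1)^2 = 1.8 gives (z/1)^2 = 9, so z/1 = 3 and z = 3.

z = 3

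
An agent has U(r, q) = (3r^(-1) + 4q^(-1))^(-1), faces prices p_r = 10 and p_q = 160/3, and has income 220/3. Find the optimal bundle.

r* = 2, q* = 1

For CES with ρ = -1, MRS = (3/4)·(q/r)^2.
Tangency: set MRS = p_r/p_q = 10/(160/3) = 3/16.
So (q/r)^2 = 0.25; taking the square root, q/r = 0.5, i.e. q = 0.5·r.
Substitute into the budget 10·r + (160/3)·q = 220/3: (110/3)·r = 220/3, so r* = 2 and q* = 0.5·2 = 1.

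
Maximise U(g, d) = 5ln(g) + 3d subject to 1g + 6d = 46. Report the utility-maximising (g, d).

g* = 10, d* = 6

MU_g = 5/g, MU_d = 3.
MRS = 5/g ÷ 3.
Tangency: set MRS = p_g/p_d = 1/6.
MRS depends only on g: (5/3)/g = 1/6 ⇒ g* = (5/3)/(1/6) = 10.
From the budget, 6·d = 46 − 1·10 = 36, so d* = 6.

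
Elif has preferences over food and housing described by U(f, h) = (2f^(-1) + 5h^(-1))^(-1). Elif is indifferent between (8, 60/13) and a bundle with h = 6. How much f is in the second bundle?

U depends on (f, h) only through S = 2f^(-1) + 5h^(-1), so equal utility means equal S. At (8, 60/13): S = 4/3.
With h = 6: 5·6^(-1) = 5/6, so 2f^(-1) = 4/3 − 5/6 = 0.5, i.e. f^(-1) = 0.25.
Hence f = 1/0.25 = 4.
Check: U(4, 6) = 0.75.

f = 4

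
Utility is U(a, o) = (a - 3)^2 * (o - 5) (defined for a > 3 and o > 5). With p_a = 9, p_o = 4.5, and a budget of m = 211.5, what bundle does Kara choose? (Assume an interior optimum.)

MU_a = 2·(a−3)·(o−5), MU_o = (a−3)^2.
MRS = (2/1)·(o−5)/(a−3).
Tangency: set MRS = p_a/p_o = 9/4.5 = 2.
So (2/1)·(o − 5)/(a − 3) = 2, i.e. (o − 5) = (a − 3).
Rewrite the budget in excess-of-subsistence terms: 9·(a − 3) + 4.5·(o − 5) = 211.5 − 9·3 − 4.5·5 = 162.
Substituting, 13.5·(a − 3) = 162, so a − 3 = 12 and a* = 15.
Then o − 5 = 12, so o* = 17.

a* = 15, o* = 17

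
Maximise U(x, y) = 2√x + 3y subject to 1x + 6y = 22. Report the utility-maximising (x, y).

MU_x = 2/(2√x), MU_y = 3.
MRS = 2/(2√x) ÷ 3.
Tangency: set MRS = p_x/p_y = 1/6.
MRS depends only on x: (1/3)/√x = 1/6 ⇒ √x = (1/3)/(1/6) = 2 ⇒ x* = 4.
From the budget, 6·y = 22 − 1·4 = 18, so y* = 3.

x* = 4, y* = 3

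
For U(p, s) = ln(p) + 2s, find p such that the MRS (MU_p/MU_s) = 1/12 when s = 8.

MU_p = 1/p, MU_s = 2.
MRS = 1/p ÷ 2.
MRS depends only on p: 0.5/p = 1/12 ⇒ p = 0.5/(1/12) = 6.

p = 6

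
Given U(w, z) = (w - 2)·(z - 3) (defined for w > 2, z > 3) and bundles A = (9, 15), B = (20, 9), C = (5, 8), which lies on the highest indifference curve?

Bundle B

Evaluate utility at each bundle:
U(A) = 84.
U(B) = 108.
U(C) = 15.
Highest utility is B, so B ≻ A ≻ C.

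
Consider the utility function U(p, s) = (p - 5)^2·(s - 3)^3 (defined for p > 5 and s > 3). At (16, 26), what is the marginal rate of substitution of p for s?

MRS = 46/33

MU_p = 2·(p−5)·(s−3)^3, MU_s = 3·(p−5)^2·(s−3)^2.
MRS = (2/3)·(s−3)/(p−5).
At (16, 26): MRS = 46/33.
So at (16, 26) the consumer would give up 46/33 units of s for one more unit of p.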